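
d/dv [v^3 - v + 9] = 3*v^2 - 1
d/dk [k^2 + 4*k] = 2*k + 4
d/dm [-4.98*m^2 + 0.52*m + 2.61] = 0.52 - 9.96*m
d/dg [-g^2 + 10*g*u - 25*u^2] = -2*g + 10*u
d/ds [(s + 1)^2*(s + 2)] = (s + 1)*(3*s + 5)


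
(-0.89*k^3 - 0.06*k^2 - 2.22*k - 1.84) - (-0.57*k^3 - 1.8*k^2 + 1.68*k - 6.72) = -0.32*k^3 + 1.74*k^2 - 3.9*k + 4.88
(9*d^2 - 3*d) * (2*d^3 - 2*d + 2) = 18*d^5 - 6*d^4 - 18*d^3 + 24*d^2 - 6*d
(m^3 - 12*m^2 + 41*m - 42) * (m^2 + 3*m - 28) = m^5 - 9*m^4 - 23*m^3 + 417*m^2 - 1274*m + 1176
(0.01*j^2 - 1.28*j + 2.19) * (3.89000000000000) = 0.0389*j^2 - 4.9792*j + 8.5191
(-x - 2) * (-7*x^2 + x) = 7*x^3 + 13*x^2 - 2*x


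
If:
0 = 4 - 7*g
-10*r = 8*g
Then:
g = 4/7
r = -16/35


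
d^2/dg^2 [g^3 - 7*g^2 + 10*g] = 6*g - 14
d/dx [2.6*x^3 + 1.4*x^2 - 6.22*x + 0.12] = 7.8*x^2 + 2.8*x - 6.22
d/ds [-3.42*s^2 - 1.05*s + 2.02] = -6.84*s - 1.05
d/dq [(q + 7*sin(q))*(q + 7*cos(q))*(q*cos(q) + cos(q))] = -(q + 1)*(q + 7*sin(q))*(7*sin(q) - 1)*cos(q) + (q + 1)*(q + 7*cos(q))*(7*cos(q) + 1)*cos(q) - (q + 7*sin(q))*(q + 7*cos(q))*(q*sin(q) - sqrt(2)*cos(q + pi/4))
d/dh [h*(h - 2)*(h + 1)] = 3*h^2 - 2*h - 2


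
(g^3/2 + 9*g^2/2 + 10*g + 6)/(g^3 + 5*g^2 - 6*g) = (g^2 + 3*g + 2)/(2*g*(g - 1))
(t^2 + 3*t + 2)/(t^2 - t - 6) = (t + 1)/(t - 3)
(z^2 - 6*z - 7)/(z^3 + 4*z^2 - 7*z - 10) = (z - 7)/(z^2 + 3*z - 10)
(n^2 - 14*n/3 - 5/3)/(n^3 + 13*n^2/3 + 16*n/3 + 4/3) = (n - 5)/(n^2 + 4*n + 4)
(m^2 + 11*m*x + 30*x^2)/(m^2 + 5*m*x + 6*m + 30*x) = (m + 6*x)/(m + 6)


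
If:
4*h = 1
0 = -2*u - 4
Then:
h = 1/4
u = -2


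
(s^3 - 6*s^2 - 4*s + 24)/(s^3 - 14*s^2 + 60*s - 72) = (s + 2)/(s - 6)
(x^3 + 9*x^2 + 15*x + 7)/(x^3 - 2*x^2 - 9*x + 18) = (x^3 + 9*x^2 + 15*x + 7)/(x^3 - 2*x^2 - 9*x + 18)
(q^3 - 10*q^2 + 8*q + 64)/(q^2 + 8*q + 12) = (q^2 - 12*q + 32)/(q + 6)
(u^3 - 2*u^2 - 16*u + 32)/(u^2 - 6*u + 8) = u + 4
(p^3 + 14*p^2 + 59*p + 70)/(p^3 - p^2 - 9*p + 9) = (p^3 + 14*p^2 + 59*p + 70)/(p^3 - p^2 - 9*p + 9)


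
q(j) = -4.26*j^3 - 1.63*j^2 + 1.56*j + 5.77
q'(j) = -12.78*j^2 - 3.26*j + 1.56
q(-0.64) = 5.22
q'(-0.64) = -1.59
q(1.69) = -16.81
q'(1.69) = -40.45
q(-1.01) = 6.92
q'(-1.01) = -8.18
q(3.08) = -129.36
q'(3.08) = -129.72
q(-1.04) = 7.18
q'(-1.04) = -8.87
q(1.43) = -7.79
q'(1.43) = -29.24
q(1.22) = -2.49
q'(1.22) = -21.44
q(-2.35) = 48.39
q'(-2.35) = -61.36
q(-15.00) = 13993.12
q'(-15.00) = -2825.04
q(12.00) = -7571.51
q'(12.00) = -1877.88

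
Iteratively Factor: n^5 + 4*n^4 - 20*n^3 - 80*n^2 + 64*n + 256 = (n + 4)*(n^4 - 20*n^2 + 64) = (n - 2)*(n + 4)*(n^3 + 2*n^2 - 16*n - 32) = (n - 2)*(n + 4)^2*(n^2 - 2*n - 8) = (n - 4)*(n - 2)*(n + 4)^2*(n + 2)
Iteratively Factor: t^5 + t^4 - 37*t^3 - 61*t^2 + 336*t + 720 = (t + 3)*(t^4 - 2*t^3 - 31*t^2 + 32*t + 240) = (t + 3)^2*(t^3 - 5*t^2 - 16*t + 80) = (t + 3)^2*(t + 4)*(t^2 - 9*t + 20) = (t - 5)*(t + 3)^2*(t + 4)*(t - 4)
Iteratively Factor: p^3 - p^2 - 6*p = (p)*(p^2 - p - 6) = p*(p - 3)*(p + 2)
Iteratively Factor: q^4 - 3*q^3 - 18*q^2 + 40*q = (q + 4)*(q^3 - 7*q^2 + 10*q) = q*(q + 4)*(q^2 - 7*q + 10) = q*(q - 5)*(q + 4)*(q - 2)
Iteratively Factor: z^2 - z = (z - 1)*(z)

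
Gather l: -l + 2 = 2 - l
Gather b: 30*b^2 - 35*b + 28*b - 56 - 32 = 30*b^2 - 7*b - 88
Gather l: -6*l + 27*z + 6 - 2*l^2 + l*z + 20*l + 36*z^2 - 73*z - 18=-2*l^2 + l*(z + 14) + 36*z^2 - 46*z - 12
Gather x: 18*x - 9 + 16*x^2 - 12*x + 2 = 16*x^2 + 6*x - 7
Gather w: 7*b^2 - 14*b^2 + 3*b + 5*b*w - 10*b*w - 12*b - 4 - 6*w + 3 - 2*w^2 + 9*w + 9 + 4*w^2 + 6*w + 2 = -7*b^2 - 9*b + 2*w^2 + w*(9 - 5*b) + 10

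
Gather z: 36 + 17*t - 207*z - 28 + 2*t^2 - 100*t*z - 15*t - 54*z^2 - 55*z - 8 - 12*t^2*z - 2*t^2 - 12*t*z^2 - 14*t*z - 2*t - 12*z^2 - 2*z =z^2*(-12*t - 66) + z*(-12*t^2 - 114*t - 264)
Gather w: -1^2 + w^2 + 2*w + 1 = w^2 + 2*w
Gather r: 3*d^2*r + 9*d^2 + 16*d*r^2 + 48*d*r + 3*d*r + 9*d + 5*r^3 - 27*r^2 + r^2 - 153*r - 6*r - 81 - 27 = 9*d^2 + 9*d + 5*r^3 + r^2*(16*d - 26) + r*(3*d^2 + 51*d - 159) - 108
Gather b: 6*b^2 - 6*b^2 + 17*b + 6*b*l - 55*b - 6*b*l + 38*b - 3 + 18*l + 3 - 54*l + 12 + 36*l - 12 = 0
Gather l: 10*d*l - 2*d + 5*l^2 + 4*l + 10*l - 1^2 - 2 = -2*d + 5*l^2 + l*(10*d + 14) - 3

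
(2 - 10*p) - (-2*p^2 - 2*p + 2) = 2*p^2 - 8*p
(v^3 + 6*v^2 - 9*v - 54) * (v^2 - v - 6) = v^5 + 5*v^4 - 21*v^3 - 81*v^2 + 108*v + 324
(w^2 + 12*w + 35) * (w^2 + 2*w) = w^4 + 14*w^3 + 59*w^2 + 70*w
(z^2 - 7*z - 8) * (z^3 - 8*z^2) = z^5 - 15*z^4 + 48*z^3 + 64*z^2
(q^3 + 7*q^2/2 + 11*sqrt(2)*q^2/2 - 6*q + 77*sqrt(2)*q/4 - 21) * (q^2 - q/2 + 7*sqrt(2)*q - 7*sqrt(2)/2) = q^5 + 3*q^4 + 25*sqrt(2)*q^4/2 + 75*sqrt(2)*q^3/2 + 277*q^3/4 - 511*sqrt(2)*q^2/8 + 213*q^2 - 126*sqrt(2)*q - 497*q/4 + 147*sqrt(2)/2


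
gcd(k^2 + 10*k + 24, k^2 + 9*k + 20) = k + 4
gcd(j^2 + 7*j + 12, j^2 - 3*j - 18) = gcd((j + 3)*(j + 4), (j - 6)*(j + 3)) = j + 3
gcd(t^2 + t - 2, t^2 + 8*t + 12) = t + 2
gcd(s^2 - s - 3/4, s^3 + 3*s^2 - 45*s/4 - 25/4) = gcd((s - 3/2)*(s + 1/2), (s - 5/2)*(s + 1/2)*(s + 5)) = s + 1/2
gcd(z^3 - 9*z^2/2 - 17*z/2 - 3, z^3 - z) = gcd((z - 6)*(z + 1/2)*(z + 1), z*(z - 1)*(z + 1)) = z + 1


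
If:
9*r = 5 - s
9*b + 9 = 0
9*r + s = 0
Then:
No Solution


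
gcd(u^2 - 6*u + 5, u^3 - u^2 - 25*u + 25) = u^2 - 6*u + 5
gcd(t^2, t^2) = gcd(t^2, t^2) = t^2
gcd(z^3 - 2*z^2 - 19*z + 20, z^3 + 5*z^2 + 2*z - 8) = z^2 + 3*z - 4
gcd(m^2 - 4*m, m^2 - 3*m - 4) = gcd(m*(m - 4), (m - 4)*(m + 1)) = m - 4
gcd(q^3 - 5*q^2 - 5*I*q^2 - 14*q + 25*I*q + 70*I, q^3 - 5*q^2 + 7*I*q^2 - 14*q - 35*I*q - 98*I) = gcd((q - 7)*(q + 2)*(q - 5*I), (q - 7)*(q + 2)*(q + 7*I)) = q^2 - 5*q - 14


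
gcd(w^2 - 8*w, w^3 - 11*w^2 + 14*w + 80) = w - 8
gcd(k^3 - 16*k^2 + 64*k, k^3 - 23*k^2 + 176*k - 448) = k^2 - 16*k + 64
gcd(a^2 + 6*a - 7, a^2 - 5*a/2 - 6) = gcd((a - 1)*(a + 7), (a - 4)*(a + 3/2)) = 1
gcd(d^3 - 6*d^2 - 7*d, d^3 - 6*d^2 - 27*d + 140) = d - 7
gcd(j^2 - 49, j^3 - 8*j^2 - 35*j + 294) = j - 7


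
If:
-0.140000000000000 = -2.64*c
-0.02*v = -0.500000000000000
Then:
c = 0.05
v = 25.00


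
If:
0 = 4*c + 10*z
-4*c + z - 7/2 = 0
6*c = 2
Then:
No Solution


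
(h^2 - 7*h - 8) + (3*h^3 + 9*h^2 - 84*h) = 3*h^3 + 10*h^2 - 91*h - 8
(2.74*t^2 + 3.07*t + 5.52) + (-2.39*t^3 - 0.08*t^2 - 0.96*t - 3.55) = -2.39*t^3 + 2.66*t^2 + 2.11*t + 1.97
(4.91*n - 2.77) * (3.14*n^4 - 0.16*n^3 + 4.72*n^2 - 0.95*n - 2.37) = 15.4174*n^5 - 9.4834*n^4 + 23.6184*n^3 - 17.7389*n^2 - 9.0052*n + 6.5649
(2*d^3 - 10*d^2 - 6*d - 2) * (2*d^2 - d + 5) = 4*d^5 - 22*d^4 + 8*d^3 - 48*d^2 - 28*d - 10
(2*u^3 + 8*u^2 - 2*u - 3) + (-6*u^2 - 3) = 2*u^3 + 2*u^2 - 2*u - 6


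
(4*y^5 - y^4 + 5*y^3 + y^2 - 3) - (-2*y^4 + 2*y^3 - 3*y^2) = 4*y^5 + y^4 + 3*y^3 + 4*y^2 - 3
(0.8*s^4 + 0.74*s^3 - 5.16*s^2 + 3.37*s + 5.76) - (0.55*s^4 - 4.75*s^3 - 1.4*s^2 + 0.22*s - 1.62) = 0.25*s^4 + 5.49*s^3 - 3.76*s^2 + 3.15*s + 7.38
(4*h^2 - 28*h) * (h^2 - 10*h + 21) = 4*h^4 - 68*h^3 + 364*h^2 - 588*h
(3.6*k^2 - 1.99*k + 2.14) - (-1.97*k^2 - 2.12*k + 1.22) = 5.57*k^2 + 0.13*k + 0.92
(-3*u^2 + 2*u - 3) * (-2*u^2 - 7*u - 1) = 6*u^4 + 17*u^3 - 5*u^2 + 19*u + 3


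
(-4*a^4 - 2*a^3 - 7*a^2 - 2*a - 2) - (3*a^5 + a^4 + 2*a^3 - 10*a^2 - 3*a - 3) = -3*a^5 - 5*a^4 - 4*a^3 + 3*a^2 + a + 1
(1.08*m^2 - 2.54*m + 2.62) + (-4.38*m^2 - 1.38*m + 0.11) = -3.3*m^2 - 3.92*m + 2.73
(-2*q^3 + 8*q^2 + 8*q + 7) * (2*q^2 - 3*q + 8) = -4*q^5 + 22*q^4 - 24*q^3 + 54*q^2 + 43*q + 56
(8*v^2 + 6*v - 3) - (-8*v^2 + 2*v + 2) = 16*v^2 + 4*v - 5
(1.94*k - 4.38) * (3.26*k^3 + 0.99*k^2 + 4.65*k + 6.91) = 6.3244*k^4 - 12.3582*k^3 + 4.6848*k^2 - 6.9616*k - 30.2658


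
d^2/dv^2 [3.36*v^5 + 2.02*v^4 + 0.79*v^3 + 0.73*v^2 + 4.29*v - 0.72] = 67.2*v^3 + 24.24*v^2 + 4.74*v + 1.46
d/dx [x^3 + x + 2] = 3*x^2 + 1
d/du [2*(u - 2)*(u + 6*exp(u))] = 12*u*exp(u) + 4*u - 12*exp(u) - 4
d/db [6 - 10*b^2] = -20*b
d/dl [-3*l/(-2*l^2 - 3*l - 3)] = 3*(3 - 2*l^2)/(4*l^4 + 12*l^3 + 21*l^2 + 18*l + 9)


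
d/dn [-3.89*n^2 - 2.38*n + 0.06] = -7.78*n - 2.38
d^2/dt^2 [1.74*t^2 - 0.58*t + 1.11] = 3.48000000000000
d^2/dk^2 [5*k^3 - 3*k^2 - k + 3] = 30*k - 6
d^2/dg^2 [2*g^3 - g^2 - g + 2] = 12*g - 2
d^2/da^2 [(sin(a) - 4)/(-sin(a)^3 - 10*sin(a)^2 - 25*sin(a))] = 2*(2*sin(a)^2 - 23*sin(a) - 43 - 26/sin(a) + 80/sin(a)^2 + 100/sin(a)^3)/(sin(a) + 5)^4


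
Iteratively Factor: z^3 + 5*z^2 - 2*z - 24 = (z + 3)*(z^2 + 2*z - 8) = (z - 2)*(z + 3)*(z + 4)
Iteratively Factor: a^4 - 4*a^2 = (a + 2)*(a^3 - 2*a^2) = a*(a + 2)*(a^2 - 2*a) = a*(a - 2)*(a + 2)*(a)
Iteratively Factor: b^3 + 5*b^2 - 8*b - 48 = (b - 3)*(b^2 + 8*b + 16) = (b - 3)*(b + 4)*(b + 4)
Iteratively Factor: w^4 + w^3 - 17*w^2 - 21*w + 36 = (w - 1)*(w^3 + 2*w^2 - 15*w - 36) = (w - 4)*(w - 1)*(w^2 + 6*w + 9) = (w - 4)*(w - 1)*(w + 3)*(w + 3)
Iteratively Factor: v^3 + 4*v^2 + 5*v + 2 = (v + 1)*(v^2 + 3*v + 2) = (v + 1)^2*(v + 2)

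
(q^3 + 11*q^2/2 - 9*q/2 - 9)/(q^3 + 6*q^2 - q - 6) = (q - 3/2)/(q - 1)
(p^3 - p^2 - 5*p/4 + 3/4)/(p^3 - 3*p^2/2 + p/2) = (2*p^2 - p - 3)/(2*p*(p - 1))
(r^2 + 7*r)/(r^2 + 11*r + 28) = r/(r + 4)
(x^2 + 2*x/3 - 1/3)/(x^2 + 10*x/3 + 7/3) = (3*x - 1)/(3*x + 7)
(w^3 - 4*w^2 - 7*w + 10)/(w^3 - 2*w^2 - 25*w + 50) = (w^2 + w - 2)/(w^2 + 3*w - 10)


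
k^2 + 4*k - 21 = (k - 3)*(k + 7)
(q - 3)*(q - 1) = q^2 - 4*q + 3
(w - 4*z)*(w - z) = w^2 - 5*w*z + 4*z^2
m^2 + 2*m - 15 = (m - 3)*(m + 5)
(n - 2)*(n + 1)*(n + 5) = n^3 + 4*n^2 - 7*n - 10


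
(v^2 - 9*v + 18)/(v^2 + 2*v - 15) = (v - 6)/(v + 5)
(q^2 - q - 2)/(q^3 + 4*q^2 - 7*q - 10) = 1/(q + 5)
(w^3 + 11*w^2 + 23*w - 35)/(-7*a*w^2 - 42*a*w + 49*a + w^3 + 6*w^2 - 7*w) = (w + 5)/(-7*a + w)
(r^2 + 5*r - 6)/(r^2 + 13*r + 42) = (r - 1)/(r + 7)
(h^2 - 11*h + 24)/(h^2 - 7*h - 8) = (h - 3)/(h + 1)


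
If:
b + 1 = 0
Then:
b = -1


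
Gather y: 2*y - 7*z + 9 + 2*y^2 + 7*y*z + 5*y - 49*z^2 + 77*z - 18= 2*y^2 + y*(7*z + 7) - 49*z^2 + 70*z - 9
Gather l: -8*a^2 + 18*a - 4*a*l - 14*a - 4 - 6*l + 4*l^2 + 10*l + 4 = -8*a^2 + 4*a + 4*l^2 + l*(4 - 4*a)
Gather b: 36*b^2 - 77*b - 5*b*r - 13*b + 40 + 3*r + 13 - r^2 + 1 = 36*b^2 + b*(-5*r - 90) - r^2 + 3*r + 54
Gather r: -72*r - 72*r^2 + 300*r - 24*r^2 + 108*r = -96*r^2 + 336*r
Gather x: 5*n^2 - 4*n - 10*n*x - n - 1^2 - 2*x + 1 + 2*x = 5*n^2 - 10*n*x - 5*n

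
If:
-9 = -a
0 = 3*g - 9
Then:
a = 9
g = 3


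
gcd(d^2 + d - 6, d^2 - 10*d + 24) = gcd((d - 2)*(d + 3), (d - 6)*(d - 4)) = 1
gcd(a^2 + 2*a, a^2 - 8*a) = a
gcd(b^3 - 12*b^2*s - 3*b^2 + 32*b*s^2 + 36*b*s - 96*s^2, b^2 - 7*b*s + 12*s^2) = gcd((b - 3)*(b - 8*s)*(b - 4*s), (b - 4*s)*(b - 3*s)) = -b + 4*s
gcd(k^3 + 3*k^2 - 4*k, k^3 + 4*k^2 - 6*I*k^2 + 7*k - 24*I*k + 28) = k + 4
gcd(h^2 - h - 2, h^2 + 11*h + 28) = 1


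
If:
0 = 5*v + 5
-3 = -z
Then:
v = -1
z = 3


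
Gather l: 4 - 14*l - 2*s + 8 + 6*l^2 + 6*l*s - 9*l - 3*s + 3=6*l^2 + l*(6*s - 23) - 5*s + 15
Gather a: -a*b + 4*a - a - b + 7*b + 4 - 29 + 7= a*(3 - b) + 6*b - 18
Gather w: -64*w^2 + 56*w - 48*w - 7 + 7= -64*w^2 + 8*w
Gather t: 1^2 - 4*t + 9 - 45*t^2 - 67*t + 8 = -45*t^2 - 71*t + 18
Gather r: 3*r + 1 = 3*r + 1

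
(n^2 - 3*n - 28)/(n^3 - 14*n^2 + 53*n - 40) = (n^2 - 3*n - 28)/(n^3 - 14*n^2 + 53*n - 40)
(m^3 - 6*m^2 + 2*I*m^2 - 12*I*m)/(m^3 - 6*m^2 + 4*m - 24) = m/(m - 2*I)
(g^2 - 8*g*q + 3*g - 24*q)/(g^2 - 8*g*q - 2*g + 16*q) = (g + 3)/(g - 2)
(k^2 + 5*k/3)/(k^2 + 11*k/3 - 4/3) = k*(3*k + 5)/(3*k^2 + 11*k - 4)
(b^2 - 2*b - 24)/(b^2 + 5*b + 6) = (b^2 - 2*b - 24)/(b^2 + 5*b + 6)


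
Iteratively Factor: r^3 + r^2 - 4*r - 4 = (r + 1)*(r^2 - 4) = (r + 1)*(r + 2)*(r - 2)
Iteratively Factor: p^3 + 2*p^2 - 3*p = (p - 1)*(p^2 + 3*p) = p*(p - 1)*(p + 3)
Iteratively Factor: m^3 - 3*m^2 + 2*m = (m - 1)*(m^2 - 2*m) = (m - 2)*(m - 1)*(m)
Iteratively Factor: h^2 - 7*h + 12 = (h - 3)*(h - 4)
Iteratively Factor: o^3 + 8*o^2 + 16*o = (o + 4)*(o^2 + 4*o) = o*(o + 4)*(o + 4)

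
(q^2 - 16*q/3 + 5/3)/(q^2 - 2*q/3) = (3*q^2 - 16*q + 5)/(q*(3*q - 2))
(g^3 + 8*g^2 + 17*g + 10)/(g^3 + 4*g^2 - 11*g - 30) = (g + 1)/(g - 3)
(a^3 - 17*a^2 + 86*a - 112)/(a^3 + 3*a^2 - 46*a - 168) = (a^2 - 10*a + 16)/(a^2 + 10*a + 24)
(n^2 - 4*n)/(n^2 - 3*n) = (n - 4)/(n - 3)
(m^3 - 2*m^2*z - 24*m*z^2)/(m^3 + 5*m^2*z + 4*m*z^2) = (m - 6*z)/(m + z)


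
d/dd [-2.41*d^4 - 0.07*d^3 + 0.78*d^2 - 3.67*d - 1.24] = -9.64*d^3 - 0.21*d^2 + 1.56*d - 3.67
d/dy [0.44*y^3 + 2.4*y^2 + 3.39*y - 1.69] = 1.32*y^2 + 4.8*y + 3.39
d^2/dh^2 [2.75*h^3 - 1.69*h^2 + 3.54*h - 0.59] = 16.5*h - 3.38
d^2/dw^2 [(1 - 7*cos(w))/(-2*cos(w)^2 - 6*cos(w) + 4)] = (-63*(1 - cos(2*w))^2*cos(w) + 25*(1 - cos(2*w))^2 + 7*cos(w) + 38*cos(2*w) - 117*cos(3*w) + 14*cos(5*w) + 186)/(6*cos(w) + cos(2*w) - 3)^3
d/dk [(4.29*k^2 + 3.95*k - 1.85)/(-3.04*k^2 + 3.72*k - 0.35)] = (27.9668*k^2 - 14.251*k + 5.4995)/(9.2416*k^4 - 22.6176*k^3 + 15.9664*k^2 - 2.604*k + 0.1225)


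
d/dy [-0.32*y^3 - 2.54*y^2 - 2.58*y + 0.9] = -0.96*y^2 - 5.08*y - 2.58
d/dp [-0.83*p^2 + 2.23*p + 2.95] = 2.23 - 1.66*p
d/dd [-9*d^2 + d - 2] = 1 - 18*d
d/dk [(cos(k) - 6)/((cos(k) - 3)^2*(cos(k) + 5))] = (-13*cos(k) + cos(2*k) - 26)*sin(k)/((cos(k) - 3)^3*(cos(k) + 5)^2)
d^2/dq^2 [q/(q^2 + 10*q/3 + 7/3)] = 6*(4*q*(3*q + 5)^2 - (9*q + 10)*(3*q^2 + 10*q + 7))/(3*q^2 + 10*q + 7)^3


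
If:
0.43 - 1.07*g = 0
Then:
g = 0.40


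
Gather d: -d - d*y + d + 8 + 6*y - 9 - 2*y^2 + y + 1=-d*y - 2*y^2 + 7*y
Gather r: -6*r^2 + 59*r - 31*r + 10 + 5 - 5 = -6*r^2 + 28*r + 10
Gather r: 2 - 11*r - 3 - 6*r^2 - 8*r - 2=-6*r^2 - 19*r - 3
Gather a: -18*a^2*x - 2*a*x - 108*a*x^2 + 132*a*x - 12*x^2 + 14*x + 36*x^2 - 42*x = -18*a^2*x + a*(-108*x^2 + 130*x) + 24*x^2 - 28*x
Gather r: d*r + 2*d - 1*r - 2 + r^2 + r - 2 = d*r + 2*d + r^2 - 4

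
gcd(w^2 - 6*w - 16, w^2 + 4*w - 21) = 1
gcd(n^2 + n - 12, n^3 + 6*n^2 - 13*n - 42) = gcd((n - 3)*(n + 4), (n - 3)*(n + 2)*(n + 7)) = n - 3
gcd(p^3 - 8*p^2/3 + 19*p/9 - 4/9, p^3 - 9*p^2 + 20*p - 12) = p - 1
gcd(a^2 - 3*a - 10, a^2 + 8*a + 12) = a + 2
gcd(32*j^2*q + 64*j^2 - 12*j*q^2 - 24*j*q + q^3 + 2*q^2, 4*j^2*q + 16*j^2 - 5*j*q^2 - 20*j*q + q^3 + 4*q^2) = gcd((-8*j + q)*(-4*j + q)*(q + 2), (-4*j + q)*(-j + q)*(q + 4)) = -4*j + q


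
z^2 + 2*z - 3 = (z - 1)*(z + 3)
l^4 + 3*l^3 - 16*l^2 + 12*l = l*(l - 2)*(l - 1)*(l + 6)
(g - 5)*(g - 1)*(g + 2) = g^3 - 4*g^2 - 7*g + 10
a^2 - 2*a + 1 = (a - 1)^2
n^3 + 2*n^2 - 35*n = n*(n - 5)*(n + 7)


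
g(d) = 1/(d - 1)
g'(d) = -1/(d - 1)^2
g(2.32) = 0.76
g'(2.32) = -0.57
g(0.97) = -33.33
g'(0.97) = -1111.11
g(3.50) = 0.40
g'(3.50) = -0.16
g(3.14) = 0.47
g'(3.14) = -0.22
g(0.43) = -1.75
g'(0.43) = -3.08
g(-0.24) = -0.81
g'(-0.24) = -0.65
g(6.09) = 0.20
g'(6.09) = -0.04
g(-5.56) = -0.15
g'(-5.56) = -0.02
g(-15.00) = -0.06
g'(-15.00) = 0.00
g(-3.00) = -0.25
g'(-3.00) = -0.06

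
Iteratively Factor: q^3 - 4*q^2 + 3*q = (q)*(q^2 - 4*q + 3) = q*(q - 3)*(q - 1)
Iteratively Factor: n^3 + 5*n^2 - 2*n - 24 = (n - 2)*(n^2 + 7*n + 12) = (n - 2)*(n + 3)*(n + 4)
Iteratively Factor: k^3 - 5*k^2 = (k)*(k^2 - 5*k) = k^2*(k - 5)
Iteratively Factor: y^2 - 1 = (y - 1)*(y + 1)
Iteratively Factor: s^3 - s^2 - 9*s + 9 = (s - 1)*(s^2 - 9) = (s - 1)*(s + 3)*(s - 3)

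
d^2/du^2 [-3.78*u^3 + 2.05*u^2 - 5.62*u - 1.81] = 4.1 - 22.68*u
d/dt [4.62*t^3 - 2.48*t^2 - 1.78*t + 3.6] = 13.86*t^2 - 4.96*t - 1.78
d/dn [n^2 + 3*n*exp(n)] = 3*n*exp(n) + 2*n + 3*exp(n)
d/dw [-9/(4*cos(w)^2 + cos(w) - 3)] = -9*(8*cos(w) + 1)*sin(w)/(4*cos(w)^2 + cos(w) - 3)^2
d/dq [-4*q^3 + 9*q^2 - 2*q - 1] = -12*q^2 + 18*q - 2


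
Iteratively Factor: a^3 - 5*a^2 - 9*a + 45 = (a - 3)*(a^2 - 2*a - 15) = (a - 5)*(a - 3)*(a + 3)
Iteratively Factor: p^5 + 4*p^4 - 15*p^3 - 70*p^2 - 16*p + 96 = (p - 4)*(p^4 + 8*p^3 + 17*p^2 - 2*p - 24) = (p - 4)*(p + 3)*(p^3 + 5*p^2 + 2*p - 8) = (p - 4)*(p - 1)*(p + 3)*(p^2 + 6*p + 8) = (p - 4)*(p - 1)*(p + 2)*(p + 3)*(p + 4)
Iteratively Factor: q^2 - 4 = (q + 2)*(q - 2)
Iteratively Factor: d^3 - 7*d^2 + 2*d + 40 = (d - 4)*(d^2 - 3*d - 10) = (d - 4)*(d + 2)*(d - 5)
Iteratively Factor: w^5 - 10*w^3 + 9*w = (w - 1)*(w^4 + w^3 - 9*w^2 - 9*w) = (w - 1)*(w + 1)*(w^3 - 9*w) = (w - 3)*(w - 1)*(w + 1)*(w^2 + 3*w) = w*(w - 3)*(w - 1)*(w + 1)*(w + 3)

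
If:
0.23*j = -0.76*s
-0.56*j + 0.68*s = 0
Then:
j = 0.00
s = 0.00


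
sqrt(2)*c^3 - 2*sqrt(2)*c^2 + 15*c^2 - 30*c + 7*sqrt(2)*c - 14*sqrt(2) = (c - 2)*(c + 7*sqrt(2))*(sqrt(2)*c + 1)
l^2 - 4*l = l*(l - 4)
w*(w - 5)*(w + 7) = w^3 + 2*w^2 - 35*w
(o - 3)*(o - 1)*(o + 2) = o^3 - 2*o^2 - 5*o + 6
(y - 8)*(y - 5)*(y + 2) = y^3 - 11*y^2 + 14*y + 80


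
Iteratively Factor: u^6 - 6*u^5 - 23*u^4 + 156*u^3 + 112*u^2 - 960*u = (u - 4)*(u^5 - 2*u^4 - 31*u^3 + 32*u^2 + 240*u) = (u - 5)*(u - 4)*(u^4 + 3*u^3 - 16*u^2 - 48*u) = (u - 5)*(u - 4)^2*(u^3 + 7*u^2 + 12*u) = (u - 5)*(u - 4)^2*(u + 3)*(u^2 + 4*u) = (u - 5)*(u - 4)^2*(u + 3)*(u + 4)*(u)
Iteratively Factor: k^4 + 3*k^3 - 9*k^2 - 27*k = (k + 3)*(k^3 - 9*k) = k*(k + 3)*(k^2 - 9) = k*(k + 3)^2*(k - 3)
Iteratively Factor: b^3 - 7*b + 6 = (b - 1)*(b^2 + b - 6) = (b - 1)*(b + 3)*(b - 2)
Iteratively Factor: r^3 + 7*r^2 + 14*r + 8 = (r + 4)*(r^2 + 3*r + 2) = (r + 1)*(r + 4)*(r + 2)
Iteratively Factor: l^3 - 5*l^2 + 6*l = (l - 2)*(l^2 - 3*l) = (l - 3)*(l - 2)*(l)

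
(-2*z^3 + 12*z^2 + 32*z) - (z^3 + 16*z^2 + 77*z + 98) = -3*z^3 - 4*z^2 - 45*z - 98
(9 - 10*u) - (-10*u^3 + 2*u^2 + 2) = 10*u^3 - 2*u^2 - 10*u + 7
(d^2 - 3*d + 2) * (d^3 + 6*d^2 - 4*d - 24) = d^5 + 3*d^4 - 20*d^3 + 64*d - 48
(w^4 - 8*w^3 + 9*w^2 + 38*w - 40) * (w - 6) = w^5 - 14*w^4 + 57*w^3 - 16*w^2 - 268*w + 240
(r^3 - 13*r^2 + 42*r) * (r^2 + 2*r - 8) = r^5 - 11*r^4 + 8*r^3 + 188*r^2 - 336*r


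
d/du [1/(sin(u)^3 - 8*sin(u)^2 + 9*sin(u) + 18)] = (-3*sin(u)^2 + 16*sin(u) - 9)*cos(u)/(sin(u)^3 - 8*sin(u)^2 + 9*sin(u) + 18)^2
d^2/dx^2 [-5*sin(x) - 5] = 5*sin(x)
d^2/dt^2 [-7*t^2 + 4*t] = -14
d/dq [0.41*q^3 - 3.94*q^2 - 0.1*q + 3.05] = 1.23*q^2 - 7.88*q - 0.1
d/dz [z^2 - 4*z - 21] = 2*z - 4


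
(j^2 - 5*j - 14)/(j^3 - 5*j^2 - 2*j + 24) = (j - 7)/(j^2 - 7*j + 12)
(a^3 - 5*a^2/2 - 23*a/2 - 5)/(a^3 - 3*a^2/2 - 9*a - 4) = (a - 5)/(a - 4)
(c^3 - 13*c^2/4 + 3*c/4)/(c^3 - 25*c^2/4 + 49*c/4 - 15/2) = c*(4*c - 1)/(4*c^2 - 13*c + 10)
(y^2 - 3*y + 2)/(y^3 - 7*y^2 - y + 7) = (y - 2)/(y^2 - 6*y - 7)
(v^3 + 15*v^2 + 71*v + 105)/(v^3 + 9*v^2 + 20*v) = (v^2 + 10*v + 21)/(v*(v + 4))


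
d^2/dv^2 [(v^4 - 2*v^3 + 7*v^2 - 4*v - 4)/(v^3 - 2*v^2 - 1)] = 2*(7*v^6 - 9*v^5 - 6*v^4 + 101*v^3 - 108*v^2 + 6*v + 15)/(v^9 - 6*v^8 + 12*v^7 - 11*v^6 + 12*v^5 - 12*v^4 + 3*v^3 - 6*v^2 - 1)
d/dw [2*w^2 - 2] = 4*w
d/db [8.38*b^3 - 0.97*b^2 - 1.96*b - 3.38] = 25.14*b^2 - 1.94*b - 1.96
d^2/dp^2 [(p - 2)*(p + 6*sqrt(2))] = 2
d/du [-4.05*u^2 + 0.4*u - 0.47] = 0.4 - 8.1*u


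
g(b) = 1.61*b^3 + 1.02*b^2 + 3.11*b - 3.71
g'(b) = 4.83*b^2 + 2.04*b + 3.11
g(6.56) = 515.09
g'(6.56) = 224.34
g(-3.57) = -75.07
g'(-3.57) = 57.39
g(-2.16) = -21.89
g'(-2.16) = 21.24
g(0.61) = -1.07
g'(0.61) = 6.15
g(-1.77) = -14.95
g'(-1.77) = 14.63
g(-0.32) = -4.65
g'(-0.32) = 2.95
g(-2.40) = -27.56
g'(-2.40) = 26.03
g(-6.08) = -346.77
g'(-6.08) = 169.25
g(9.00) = 1280.59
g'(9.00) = 412.70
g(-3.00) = -47.33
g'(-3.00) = 40.46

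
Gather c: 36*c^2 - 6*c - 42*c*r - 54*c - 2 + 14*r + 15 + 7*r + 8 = 36*c^2 + c*(-42*r - 60) + 21*r + 21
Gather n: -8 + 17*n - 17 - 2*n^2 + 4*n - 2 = -2*n^2 + 21*n - 27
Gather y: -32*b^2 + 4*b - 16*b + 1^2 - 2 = -32*b^2 - 12*b - 1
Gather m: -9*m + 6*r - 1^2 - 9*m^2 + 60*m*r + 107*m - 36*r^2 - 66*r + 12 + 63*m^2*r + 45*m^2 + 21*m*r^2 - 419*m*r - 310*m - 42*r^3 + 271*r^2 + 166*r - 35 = m^2*(63*r + 36) + m*(21*r^2 - 359*r - 212) - 42*r^3 + 235*r^2 + 106*r - 24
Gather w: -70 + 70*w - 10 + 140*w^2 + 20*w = 140*w^2 + 90*w - 80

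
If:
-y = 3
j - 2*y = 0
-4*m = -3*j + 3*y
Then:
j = -6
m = -9/4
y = -3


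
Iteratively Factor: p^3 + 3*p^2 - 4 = (p - 1)*(p^2 + 4*p + 4) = (p - 1)*(p + 2)*(p + 2)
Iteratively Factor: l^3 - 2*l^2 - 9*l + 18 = (l - 2)*(l^2 - 9) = (l - 3)*(l - 2)*(l + 3)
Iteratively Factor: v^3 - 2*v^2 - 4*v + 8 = (v - 2)*(v^2 - 4) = (v - 2)^2*(v + 2)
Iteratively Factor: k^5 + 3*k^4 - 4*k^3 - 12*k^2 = (k - 2)*(k^4 + 5*k^3 + 6*k^2) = (k - 2)*(k + 3)*(k^3 + 2*k^2) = k*(k - 2)*(k + 3)*(k^2 + 2*k) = k^2*(k - 2)*(k + 3)*(k + 2)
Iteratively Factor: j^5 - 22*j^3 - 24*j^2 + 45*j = (j - 5)*(j^4 + 5*j^3 + 3*j^2 - 9*j) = (j - 5)*(j + 3)*(j^3 + 2*j^2 - 3*j) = (j - 5)*(j + 3)^2*(j^2 - j) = (j - 5)*(j - 1)*(j + 3)^2*(j)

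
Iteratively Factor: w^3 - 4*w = (w)*(w^2 - 4) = w*(w + 2)*(w - 2)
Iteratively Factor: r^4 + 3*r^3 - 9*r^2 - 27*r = (r + 3)*(r^3 - 9*r) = (r + 3)^2*(r^2 - 3*r) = (r - 3)*(r + 3)^2*(r)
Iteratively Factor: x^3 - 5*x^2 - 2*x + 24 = (x - 4)*(x^2 - x - 6) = (x - 4)*(x - 3)*(x + 2)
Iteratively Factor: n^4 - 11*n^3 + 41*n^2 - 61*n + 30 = (n - 1)*(n^3 - 10*n^2 + 31*n - 30) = (n - 2)*(n - 1)*(n^2 - 8*n + 15) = (n - 3)*(n - 2)*(n - 1)*(n - 5)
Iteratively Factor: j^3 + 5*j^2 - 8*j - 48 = (j - 3)*(j^2 + 8*j + 16) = (j - 3)*(j + 4)*(j + 4)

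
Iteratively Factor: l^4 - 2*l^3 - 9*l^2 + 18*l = (l - 2)*(l^3 - 9*l) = (l - 3)*(l - 2)*(l^2 + 3*l) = l*(l - 3)*(l - 2)*(l + 3)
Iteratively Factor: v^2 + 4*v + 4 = (v + 2)*(v + 2)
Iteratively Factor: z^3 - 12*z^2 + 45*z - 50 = (z - 5)*(z^2 - 7*z + 10) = (z - 5)*(z - 2)*(z - 5)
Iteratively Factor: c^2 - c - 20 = (c - 5)*(c + 4)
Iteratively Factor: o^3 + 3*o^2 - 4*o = (o)*(o^2 + 3*o - 4) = o*(o - 1)*(o + 4)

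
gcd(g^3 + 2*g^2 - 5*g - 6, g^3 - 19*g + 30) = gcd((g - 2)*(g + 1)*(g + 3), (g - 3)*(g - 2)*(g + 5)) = g - 2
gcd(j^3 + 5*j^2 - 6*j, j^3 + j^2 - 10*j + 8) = j - 1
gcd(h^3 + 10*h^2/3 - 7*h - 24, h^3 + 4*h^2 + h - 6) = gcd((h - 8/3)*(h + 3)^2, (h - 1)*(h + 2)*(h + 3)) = h + 3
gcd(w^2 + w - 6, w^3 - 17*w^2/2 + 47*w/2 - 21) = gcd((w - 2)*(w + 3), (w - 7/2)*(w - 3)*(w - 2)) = w - 2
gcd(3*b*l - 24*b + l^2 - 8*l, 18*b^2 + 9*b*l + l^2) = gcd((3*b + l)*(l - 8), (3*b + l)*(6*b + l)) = 3*b + l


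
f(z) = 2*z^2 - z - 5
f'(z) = 4*z - 1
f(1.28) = -3.00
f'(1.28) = 4.12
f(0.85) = -4.40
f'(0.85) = 2.40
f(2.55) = 5.46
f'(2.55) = 9.20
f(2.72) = 7.08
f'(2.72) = 9.88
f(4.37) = 28.82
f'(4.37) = 16.48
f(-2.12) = 6.11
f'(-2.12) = -9.48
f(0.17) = -5.11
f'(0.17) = -0.32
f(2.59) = 5.83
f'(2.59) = 9.36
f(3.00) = 10.00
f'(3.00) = 11.00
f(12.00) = 271.00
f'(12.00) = 47.00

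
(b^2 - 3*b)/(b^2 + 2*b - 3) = b*(b - 3)/(b^2 + 2*b - 3)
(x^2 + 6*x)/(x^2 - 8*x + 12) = x*(x + 6)/(x^2 - 8*x + 12)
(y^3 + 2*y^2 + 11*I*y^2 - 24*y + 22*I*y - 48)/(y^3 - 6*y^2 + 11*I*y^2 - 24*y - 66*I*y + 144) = (y + 2)/(y - 6)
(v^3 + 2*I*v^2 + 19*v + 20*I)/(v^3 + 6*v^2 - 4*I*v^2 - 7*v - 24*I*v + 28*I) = (v^2 + 6*I*v - 5)/(v^2 + 6*v - 7)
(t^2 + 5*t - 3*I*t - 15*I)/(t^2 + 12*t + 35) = (t - 3*I)/(t + 7)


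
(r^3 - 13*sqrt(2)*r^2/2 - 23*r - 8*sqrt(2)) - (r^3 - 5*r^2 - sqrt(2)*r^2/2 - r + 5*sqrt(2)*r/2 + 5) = -6*sqrt(2)*r^2 + 5*r^2 - 22*r - 5*sqrt(2)*r/2 - 8*sqrt(2) - 5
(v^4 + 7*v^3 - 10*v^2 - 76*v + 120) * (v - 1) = v^5 + 6*v^4 - 17*v^3 - 66*v^2 + 196*v - 120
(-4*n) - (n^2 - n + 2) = -n^2 - 3*n - 2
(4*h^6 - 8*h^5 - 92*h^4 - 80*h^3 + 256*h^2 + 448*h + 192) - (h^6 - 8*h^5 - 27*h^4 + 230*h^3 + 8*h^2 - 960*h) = 3*h^6 - 65*h^4 - 310*h^3 + 248*h^2 + 1408*h + 192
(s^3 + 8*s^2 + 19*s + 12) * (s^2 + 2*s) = s^5 + 10*s^4 + 35*s^3 + 50*s^2 + 24*s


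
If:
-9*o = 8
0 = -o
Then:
No Solution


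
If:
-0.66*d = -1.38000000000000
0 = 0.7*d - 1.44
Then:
No Solution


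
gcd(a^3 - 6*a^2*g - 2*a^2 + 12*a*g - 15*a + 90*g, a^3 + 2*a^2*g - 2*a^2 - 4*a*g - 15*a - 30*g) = a^2 - 2*a - 15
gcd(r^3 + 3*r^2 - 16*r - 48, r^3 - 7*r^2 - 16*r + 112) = r^2 - 16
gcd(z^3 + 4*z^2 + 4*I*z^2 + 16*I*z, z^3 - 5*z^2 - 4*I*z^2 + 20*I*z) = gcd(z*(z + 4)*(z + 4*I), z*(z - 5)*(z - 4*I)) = z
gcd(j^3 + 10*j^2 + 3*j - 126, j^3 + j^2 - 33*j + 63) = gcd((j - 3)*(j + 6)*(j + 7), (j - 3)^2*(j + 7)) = j^2 + 4*j - 21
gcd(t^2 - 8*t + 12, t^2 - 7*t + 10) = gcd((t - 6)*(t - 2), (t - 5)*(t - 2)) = t - 2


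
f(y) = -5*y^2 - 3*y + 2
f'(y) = -10*y - 3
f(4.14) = -96.12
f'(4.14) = -44.40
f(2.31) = -31.61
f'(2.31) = -26.10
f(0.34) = 0.40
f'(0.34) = -6.40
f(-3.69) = -55.01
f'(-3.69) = 33.90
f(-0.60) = 2.00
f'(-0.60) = 3.00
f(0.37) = 0.21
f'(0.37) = -6.70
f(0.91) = -4.87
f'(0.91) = -12.10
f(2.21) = -29.05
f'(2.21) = -25.10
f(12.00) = -754.00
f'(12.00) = -123.00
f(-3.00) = -34.00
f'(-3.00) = 27.00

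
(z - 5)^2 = z^2 - 10*z + 25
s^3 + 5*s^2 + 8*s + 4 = (s + 1)*(s + 2)^2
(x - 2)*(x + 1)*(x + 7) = x^3 + 6*x^2 - 9*x - 14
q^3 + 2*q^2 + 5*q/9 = q*(q + 1/3)*(q + 5/3)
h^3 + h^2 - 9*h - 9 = (h - 3)*(h + 1)*(h + 3)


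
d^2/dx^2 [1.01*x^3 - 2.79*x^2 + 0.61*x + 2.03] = 6.06*x - 5.58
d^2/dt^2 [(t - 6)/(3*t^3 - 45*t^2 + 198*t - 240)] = 2*(3*(t - 6)*(t^2 - 10*t + 22)^2 + (-t^2 + 10*t - (t - 6)*(t - 5) - 22)*(t^3 - 15*t^2 + 66*t - 80))/(t^3 - 15*t^2 + 66*t - 80)^3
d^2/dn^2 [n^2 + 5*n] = 2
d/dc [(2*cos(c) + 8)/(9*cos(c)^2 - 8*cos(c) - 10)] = 2*(9*cos(c)^2 + 72*cos(c) - 22)*sin(c)/(9*sin(c)^2 + 8*cos(c) + 1)^2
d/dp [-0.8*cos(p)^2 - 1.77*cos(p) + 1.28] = (1.6*cos(p) + 1.77)*sin(p)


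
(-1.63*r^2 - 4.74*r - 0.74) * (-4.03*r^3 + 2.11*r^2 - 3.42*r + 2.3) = 6.5689*r^5 + 15.6629*r^4 - 1.4446*r^3 + 10.9004*r^2 - 8.3712*r - 1.702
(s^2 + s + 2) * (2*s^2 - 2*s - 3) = 2*s^4 - s^2 - 7*s - 6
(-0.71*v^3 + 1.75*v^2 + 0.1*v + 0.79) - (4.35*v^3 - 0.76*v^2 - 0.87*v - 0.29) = -5.06*v^3 + 2.51*v^2 + 0.97*v + 1.08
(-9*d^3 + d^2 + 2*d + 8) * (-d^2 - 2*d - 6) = 9*d^5 + 17*d^4 + 50*d^3 - 18*d^2 - 28*d - 48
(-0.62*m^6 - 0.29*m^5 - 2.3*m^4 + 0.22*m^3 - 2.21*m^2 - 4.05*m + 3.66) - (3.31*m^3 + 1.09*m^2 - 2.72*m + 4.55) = -0.62*m^6 - 0.29*m^5 - 2.3*m^4 - 3.09*m^3 - 3.3*m^2 - 1.33*m - 0.89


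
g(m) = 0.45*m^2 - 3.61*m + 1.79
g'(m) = 0.9*m - 3.61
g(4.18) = -5.44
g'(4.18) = 0.15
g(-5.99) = 39.56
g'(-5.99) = -9.00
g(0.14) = 1.29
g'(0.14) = -3.48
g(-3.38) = 19.13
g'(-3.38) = -6.65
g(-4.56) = 27.61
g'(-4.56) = -7.71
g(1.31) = -2.17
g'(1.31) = -2.43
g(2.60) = -4.55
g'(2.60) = -1.27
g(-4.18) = 24.74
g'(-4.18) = -7.37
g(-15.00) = 157.19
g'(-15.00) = -17.11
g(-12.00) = 109.91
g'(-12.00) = -14.41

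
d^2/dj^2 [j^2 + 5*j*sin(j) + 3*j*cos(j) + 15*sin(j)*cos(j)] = -5*j*sin(j) - 3*j*cos(j) - 6*sin(j) - 30*sin(2*j) + 10*cos(j) + 2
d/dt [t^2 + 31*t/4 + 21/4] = 2*t + 31/4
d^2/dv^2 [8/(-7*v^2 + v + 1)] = 16*(-49*v^2 + 7*v + (14*v - 1)^2 + 7)/(-7*v^2 + v + 1)^3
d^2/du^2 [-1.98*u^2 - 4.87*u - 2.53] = -3.96000000000000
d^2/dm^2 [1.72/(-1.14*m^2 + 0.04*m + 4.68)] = (-4.470624*m^2 + 0.156864*m + 1.72*(2.28*m - 0.04)*(4.56*m - 0.08) + 18.353088)/(-1.14*m^2 + 0.04*m + 4.68)^3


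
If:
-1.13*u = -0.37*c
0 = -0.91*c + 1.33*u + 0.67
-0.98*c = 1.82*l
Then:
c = 1.41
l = -0.76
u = 0.46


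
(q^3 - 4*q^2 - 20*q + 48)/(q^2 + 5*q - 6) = (q^3 - 4*q^2 - 20*q + 48)/(q^2 + 5*q - 6)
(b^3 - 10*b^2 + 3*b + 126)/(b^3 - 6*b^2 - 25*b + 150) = (b^2 - 4*b - 21)/(b^2 - 25)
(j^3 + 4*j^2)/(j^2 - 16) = j^2/(j - 4)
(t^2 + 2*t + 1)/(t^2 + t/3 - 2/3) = 3*(t + 1)/(3*t - 2)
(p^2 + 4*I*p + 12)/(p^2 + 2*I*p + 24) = (p - 2*I)/(p - 4*I)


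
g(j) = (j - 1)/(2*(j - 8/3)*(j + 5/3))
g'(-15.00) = 0.00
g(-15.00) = -0.03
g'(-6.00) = -0.02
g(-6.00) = -0.09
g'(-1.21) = -1.49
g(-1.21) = 0.62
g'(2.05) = -0.53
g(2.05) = -0.23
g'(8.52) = -0.01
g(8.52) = 0.06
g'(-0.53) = -0.26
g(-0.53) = 0.21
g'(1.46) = -0.16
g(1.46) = -0.06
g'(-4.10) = -0.06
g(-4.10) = -0.15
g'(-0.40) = -0.21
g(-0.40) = 0.18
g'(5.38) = -0.03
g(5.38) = 0.11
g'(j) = -(j - 1)/(2*(j - 8/3)*(j + 5/3)^2) + 1/(2*(j - 8/3)*(j + 5/3)) - (j - 1)/(2*(j - 8/3)^2*(j + 5/3)) = 9*(-9*j^2 + 18*j - 49)/(2*(81*j^4 - 162*j^3 - 639*j^2 + 720*j + 1600))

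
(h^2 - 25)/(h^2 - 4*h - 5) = (h + 5)/(h + 1)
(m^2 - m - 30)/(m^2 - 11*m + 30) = (m + 5)/(m - 5)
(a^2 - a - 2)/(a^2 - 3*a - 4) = (a - 2)/(a - 4)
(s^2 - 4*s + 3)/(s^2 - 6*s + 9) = (s - 1)/(s - 3)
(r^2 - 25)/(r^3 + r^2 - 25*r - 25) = 1/(r + 1)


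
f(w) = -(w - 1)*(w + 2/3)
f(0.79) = 0.31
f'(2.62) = -4.91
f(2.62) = -5.32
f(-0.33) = 0.45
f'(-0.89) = 2.11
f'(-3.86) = 8.05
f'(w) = 1/3 - 2*w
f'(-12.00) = 24.33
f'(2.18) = -4.03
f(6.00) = -33.33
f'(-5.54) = 11.41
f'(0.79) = -1.25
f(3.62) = -11.23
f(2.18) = -3.36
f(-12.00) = -147.33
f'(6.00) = -11.67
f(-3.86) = -15.52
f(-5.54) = -31.87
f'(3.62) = -6.91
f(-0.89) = -0.42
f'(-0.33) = 0.99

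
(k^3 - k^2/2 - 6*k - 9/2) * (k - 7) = k^4 - 15*k^3/2 - 5*k^2/2 + 75*k/2 + 63/2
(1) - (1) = 0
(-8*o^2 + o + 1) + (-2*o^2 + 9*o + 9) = -10*o^2 + 10*o + 10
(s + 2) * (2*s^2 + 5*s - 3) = 2*s^3 + 9*s^2 + 7*s - 6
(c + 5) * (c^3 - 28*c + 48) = c^4 + 5*c^3 - 28*c^2 - 92*c + 240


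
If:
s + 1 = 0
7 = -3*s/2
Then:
No Solution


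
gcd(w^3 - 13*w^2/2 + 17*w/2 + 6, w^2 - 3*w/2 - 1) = w + 1/2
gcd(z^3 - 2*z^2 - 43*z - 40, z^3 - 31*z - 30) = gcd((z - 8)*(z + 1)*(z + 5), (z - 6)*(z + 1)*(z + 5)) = z^2 + 6*z + 5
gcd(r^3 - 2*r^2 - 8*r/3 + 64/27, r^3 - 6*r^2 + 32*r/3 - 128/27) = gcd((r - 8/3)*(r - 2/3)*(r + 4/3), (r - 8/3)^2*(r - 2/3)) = r^2 - 10*r/3 + 16/9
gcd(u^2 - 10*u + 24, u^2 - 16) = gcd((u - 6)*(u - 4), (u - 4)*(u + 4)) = u - 4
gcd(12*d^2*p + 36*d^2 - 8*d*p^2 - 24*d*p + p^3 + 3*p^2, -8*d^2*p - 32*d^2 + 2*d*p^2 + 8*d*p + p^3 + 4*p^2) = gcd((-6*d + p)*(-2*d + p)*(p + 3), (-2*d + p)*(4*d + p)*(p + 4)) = -2*d + p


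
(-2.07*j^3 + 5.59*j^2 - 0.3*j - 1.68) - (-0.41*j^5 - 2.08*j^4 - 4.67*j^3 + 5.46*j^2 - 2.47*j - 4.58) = 0.41*j^5 + 2.08*j^4 + 2.6*j^3 + 0.13*j^2 + 2.17*j + 2.9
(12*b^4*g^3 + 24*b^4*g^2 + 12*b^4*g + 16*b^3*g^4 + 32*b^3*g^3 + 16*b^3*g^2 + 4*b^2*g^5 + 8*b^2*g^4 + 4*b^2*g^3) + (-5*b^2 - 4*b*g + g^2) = 12*b^4*g^3 + 24*b^4*g^2 + 12*b^4*g + 16*b^3*g^4 + 32*b^3*g^3 + 16*b^3*g^2 + 4*b^2*g^5 + 8*b^2*g^4 + 4*b^2*g^3 - 5*b^2 - 4*b*g + g^2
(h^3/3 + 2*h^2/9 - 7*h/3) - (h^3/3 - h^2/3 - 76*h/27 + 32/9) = 5*h^2/9 + 13*h/27 - 32/9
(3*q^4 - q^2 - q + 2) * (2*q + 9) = 6*q^5 + 27*q^4 - 2*q^3 - 11*q^2 - 5*q + 18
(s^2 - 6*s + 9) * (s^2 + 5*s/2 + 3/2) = s^4 - 7*s^3/2 - 9*s^2/2 + 27*s/2 + 27/2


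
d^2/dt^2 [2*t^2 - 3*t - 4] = 4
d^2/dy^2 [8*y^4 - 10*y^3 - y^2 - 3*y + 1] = 96*y^2 - 60*y - 2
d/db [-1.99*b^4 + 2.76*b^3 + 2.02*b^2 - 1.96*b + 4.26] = -7.96*b^3 + 8.28*b^2 + 4.04*b - 1.96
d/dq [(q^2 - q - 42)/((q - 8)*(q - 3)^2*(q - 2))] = (-2*q^4 + 13*q^3 + 175*q^2 - 1592*q + 2652)/(q^7 - 29*q^6 + 339*q^5 - 2075*q^4 + 7240*q^3 - 14508*q^2 + 15552*q - 6912)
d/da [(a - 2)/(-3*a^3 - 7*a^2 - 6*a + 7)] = (-3*a^3 - 7*a^2 - 6*a + (a - 2)*(9*a^2 + 14*a + 6) + 7)/(3*a^3 + 7*a^2 + 6*a - 7)^2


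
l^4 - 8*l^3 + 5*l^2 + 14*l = l*(l - 7)*(l - 2)*(l + 1)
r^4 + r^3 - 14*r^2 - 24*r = r*(r - 4)*(r + 2)*(r + 3)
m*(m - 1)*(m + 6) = m^3 + 5*m^2 - 6*m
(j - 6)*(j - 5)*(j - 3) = j^3 - 14*j^2 + 63*j - 90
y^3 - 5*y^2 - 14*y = y*(y - 7)*(y + 2)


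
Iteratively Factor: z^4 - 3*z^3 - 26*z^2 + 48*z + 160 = (z + 2)*(z^3 - 5*z^2 - 16*z + 80) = (z - 4)*(z + 2)*(z^2 - z - 20) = (z - 5)*(z - 4)*(z + 2)*(z + 4)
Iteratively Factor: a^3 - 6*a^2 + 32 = (a - 4)*(a^2 - 2*a - 8) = (a - 4)^2*(a + 2)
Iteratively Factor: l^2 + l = (l)*(l + 1)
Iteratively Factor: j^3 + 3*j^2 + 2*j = (j + 1)*(j^2 + 2*j) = j*(j + 1)*(j + 2)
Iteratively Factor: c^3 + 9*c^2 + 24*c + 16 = (c + 4)*(c^2 + 5*c + 4) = (c + 1)*(c + 4)*(c + 4)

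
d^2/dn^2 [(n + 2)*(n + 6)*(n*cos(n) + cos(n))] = -n^3*cos(n) - 6*n^2*sin(n) - 9*n^2*cos(n) - 36*n*sin(n) - 14*n*cos(n) - 40*sin(n) + 6*cos(n)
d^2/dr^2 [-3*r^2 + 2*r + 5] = -6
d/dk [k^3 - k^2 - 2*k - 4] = 3*k^2 - 2*k - 2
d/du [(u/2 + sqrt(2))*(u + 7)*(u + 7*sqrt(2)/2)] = 3*u^2/2 + 7*u + 11*sqrt(2)*u/2 + 7 + 77*sqrt(2)/4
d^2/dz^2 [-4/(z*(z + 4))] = 8*(-z^2 - z*(z + 4) - (z + 4)^2)/(z^3*(z + 4)^3)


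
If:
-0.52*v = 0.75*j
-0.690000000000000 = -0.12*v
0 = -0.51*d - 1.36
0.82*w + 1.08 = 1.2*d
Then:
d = -2.67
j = -3.99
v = 5.75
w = -5.22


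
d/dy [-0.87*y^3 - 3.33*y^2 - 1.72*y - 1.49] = -2.61*y^2 - 6.66*y - 1.72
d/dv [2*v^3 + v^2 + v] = 6*v^2 + 2*v + 1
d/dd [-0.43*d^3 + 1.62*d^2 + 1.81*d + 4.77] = -1.29*d^2 + 3.24*d + 1.81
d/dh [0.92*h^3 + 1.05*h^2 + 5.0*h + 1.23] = 2.76*h^2 + 2.1*h + 5.0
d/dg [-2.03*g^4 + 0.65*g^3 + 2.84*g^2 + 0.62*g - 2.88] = -8.12*g^3 + 1.95*g^2 + 5.68*g + 0.62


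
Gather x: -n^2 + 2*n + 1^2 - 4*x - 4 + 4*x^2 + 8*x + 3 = -n^2 + 2*n + 4*x^2 + 4*x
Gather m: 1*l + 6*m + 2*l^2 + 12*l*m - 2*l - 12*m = 2*l^2 - l + m*(12*l - 6)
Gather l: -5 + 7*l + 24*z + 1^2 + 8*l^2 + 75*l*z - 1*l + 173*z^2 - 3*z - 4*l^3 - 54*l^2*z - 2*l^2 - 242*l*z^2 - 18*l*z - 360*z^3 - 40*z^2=-4*l^3 + l^2*(6 - 54*z) + l*(-242*z^2 + 57*z + 6) - 360*z^3 + 133*z^2 + 21*z - 4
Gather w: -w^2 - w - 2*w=-w^2 - 3*w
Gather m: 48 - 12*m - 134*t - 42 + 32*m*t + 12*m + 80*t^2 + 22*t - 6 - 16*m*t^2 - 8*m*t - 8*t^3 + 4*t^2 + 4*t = m*(-16*t^2 + 24*t) - 8*t^3 + 84*t^2 - 108*t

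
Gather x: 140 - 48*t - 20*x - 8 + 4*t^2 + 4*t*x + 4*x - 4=4*t^2 - 48*t + x*(4*t - 16) + 128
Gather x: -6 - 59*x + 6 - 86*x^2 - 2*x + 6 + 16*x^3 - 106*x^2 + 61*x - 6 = 16*x^3 - 192*x^2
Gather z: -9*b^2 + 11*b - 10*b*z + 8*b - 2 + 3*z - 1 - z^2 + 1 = -9*b^2 + 19*b - z^2 + z*(3 - 10*b) - 2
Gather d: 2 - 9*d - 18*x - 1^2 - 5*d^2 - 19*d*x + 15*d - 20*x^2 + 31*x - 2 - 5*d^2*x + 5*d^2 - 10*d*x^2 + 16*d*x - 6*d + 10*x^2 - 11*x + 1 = -5*d^2*x + d*(-10*x^2 - 3*x) - 10*x^2 + 2*x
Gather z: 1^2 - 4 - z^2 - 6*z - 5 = -z^2 - 6*z - 8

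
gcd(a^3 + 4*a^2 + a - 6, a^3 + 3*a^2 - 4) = a^2 + a - 2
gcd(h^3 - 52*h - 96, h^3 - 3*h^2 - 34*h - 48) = h^2 - 6*h - 16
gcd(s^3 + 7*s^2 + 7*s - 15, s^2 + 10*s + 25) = s + 5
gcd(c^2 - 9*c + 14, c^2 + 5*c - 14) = c - 2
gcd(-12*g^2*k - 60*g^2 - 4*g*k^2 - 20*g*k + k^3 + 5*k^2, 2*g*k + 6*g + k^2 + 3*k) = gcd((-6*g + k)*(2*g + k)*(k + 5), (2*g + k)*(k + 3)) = 2*g + k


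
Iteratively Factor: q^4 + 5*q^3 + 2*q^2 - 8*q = (q + 4)*(q^3 + q^2 - 2*q) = (q + 2)*(q + 4)*(q^2 - q) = q*(q + 2)*(q + 4)*(q - 1)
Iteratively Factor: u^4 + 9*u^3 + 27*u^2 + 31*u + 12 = (u + 4)*(u^3 + 5*u^2 + 7*u + 3) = (u + 3)*(u + 4)*(u^2 + 2*u + 1) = (u + 1)*(u + 3)*(u + 4)*(u + 1)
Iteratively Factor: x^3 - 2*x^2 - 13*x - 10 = (x - 5)*(x^2 + 3*x + 2) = (x - 5)*(x + 1)*(x + 2)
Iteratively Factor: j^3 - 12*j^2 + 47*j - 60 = (j - 5)*(j^2 - 7*j + 12) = (j - 5)*(j - 3)*(j - 4)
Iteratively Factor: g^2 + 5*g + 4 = (g + 4)*(g + 1)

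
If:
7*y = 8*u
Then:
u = 7*y/8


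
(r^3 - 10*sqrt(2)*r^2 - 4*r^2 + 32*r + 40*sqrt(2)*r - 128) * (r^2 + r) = r^5 - 10*sqrt(2)*r^4 - 3*r^4 + 28*r^3 + 30*sqrt(2)*r^3 - 96*r^2 + 40*sqrt(2)*r^2 - 128*r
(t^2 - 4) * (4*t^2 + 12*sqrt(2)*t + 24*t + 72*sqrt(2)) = 4*t^4 + 12*sqrt(2)*t^3 + 24*t^3 - 16*t^2 + 72*sqrt(2)*t^2 - 96*t - 48*sqrt(2)*t - 288*sqrt(2)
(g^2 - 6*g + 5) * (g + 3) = g^3 - 3*g^2 - 13*g + 15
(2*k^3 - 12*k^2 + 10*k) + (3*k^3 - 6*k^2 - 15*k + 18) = 5*k^3 - 18*k^2 - 5*k + 18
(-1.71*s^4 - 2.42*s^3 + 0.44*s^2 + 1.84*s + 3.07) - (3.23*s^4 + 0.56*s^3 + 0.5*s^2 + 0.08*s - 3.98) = -4.94*s^4 - 2.98*s^3 - 0.06*s^2 + 1.76*s + 7.05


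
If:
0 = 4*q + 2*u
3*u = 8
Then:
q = -4/3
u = 8/3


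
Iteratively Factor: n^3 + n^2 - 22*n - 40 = (n + 2)*(n^2 - n - 20) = (n - 5)*(n + 2)*(n + 4)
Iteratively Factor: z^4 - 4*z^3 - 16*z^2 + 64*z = (z - 4)*(z^3 - 16*z) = (z - 4)^2*(z^2 + 4*z) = (z - 4)^2*(z + 4)*(z)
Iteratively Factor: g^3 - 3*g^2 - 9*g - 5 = (g + 1)*(g^2 - 4*g - 5) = (g + 1)^2*(g - 5)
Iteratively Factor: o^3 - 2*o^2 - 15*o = (o - 5)*(o^2 + 3*o) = (o - 5)*(o + 3)*(o)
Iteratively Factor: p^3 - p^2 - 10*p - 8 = (p + 2)*(p^2 - 3*p - 4) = (p - 4)*(p + 2)*(p + 1)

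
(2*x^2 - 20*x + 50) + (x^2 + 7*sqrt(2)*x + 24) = 3*x^2 - 20*x + 7*sqrt(2)*x + 74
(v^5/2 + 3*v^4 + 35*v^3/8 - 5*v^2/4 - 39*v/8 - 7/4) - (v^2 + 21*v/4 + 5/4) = v^5/2 + 3*v^4 + 35*v^3/8 - 9*v^2/4 - 81*v/8 - 3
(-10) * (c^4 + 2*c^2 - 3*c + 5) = -10*c^4 - 20*c^2 + 30*c - 50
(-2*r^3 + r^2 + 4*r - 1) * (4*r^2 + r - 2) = -8*r^5 + 2*r^4 + 21*r^3 - 2*r^2 - 9*r + 2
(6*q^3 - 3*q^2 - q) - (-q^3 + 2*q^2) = 7*q^3 - 5*q^2 - q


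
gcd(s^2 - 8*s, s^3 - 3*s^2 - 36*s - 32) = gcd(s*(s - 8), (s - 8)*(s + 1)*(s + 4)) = s - 8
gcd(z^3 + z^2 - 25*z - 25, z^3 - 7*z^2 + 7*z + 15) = z^2 - 4*z - 5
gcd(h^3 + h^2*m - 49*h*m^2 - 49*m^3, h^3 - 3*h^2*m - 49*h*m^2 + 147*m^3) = h^2 - 49*m^2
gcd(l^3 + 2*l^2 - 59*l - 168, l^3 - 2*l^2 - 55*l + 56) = l^2 - l - 56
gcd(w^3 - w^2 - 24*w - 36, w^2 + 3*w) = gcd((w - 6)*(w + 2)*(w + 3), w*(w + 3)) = w + 3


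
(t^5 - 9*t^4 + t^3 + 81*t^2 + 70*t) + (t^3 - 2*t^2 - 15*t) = t^5 - 9*t^4 + 2*t^3 + 79*t^2 + 55*t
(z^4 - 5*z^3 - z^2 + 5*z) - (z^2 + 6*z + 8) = z^4 - 5*z^3 - 2*z^2 - z - 8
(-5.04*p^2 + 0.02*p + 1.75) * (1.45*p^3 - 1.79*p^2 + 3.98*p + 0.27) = -7.308*p^5 + 9.0506*p^4 - 17.5575*p^3 - 4.4137*p^2 + 6.9704*p + 0.4725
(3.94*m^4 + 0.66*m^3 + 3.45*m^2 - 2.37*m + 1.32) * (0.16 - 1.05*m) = -4.137*m^5 - 0.0626000000000001*m^4 - 3.5169*m^3 + 3.0405*m^2 - 1.7652*m + 0.2112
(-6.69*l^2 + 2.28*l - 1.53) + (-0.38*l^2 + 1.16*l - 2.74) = -7.07*l^2 + 3.44*l - 4.27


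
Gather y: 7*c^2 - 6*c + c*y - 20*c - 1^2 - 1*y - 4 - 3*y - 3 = 7*c^2 - 26*c + y*(c - 4) - 8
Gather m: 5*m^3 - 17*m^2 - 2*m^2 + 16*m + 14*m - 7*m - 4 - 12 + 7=5*m^3 - 19*m^2 + 23*m - 9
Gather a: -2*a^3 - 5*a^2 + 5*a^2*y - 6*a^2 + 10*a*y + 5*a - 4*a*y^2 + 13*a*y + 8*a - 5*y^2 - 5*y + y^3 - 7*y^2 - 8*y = -2*a^3 + a^2*(5*y - 11) + a*(-4*y^2 + 23*y + 13) + y^3 - 12*y^2 - 13*y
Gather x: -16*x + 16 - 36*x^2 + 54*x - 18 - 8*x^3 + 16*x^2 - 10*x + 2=-8*x^3 - 20*x^2 + 28*x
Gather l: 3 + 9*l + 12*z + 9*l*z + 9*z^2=l*(9*z + 9) + 9*z^2 + 12*z + 3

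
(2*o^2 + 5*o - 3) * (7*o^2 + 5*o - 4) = 14*o^4 + 45*o^3 - 4*o^2 - 35*o + 12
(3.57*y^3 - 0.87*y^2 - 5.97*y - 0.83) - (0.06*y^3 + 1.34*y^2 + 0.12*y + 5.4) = 3.51*y^3 - 2.21*y^2 - 6.09*y - 6.23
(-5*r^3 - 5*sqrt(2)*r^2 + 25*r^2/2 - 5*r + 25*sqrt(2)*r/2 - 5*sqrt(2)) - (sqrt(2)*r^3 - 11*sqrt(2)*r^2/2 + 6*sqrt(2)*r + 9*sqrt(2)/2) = -5*r^3 - sqrt(2)*r^3 + sqrt(2)*r^2/2 + 25*r^2/2 - 5*r + 13*sqrt(2)*r/2 - 19*sqrt(2)/2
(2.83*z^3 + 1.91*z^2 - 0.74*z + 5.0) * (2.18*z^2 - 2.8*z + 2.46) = 6.1694*z^5 - 3.7602*z^4 + 0.000600000000000378*z^3 + 17.6706*z^2 - 15.8204*z + 12.3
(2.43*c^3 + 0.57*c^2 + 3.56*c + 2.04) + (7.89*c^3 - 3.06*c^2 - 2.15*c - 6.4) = 10.32*c^3 - 2.49*c^2 + 1.41*c - 4.36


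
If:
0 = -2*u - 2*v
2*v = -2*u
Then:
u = -v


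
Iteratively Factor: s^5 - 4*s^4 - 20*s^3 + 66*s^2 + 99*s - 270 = (s + 3)*(s^4 - 7*s^3 + s^2 + 63*s - 90) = (s - 3)*(s + 3)*(s^3 - 4*s^2 - 11*s + 30) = (s - 3)*(s - 2)*(s + 3)*(s^2 - 2*s - 15) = (s - 5)*(s - 3)*(s - 2)*(s + 3)*(s + 3)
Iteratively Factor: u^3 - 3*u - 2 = (u + 1)*(u^2 - u - 2) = (u - 2)*(u + 1)*(u + 1)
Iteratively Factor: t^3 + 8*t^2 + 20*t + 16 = (t + 2)*(t^2 + 6*t + 8) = (t + 2)^2*(t + 4)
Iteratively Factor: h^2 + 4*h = (h + 4)*(h)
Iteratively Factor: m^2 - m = (m - 1)*(m)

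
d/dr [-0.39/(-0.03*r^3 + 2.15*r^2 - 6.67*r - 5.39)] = (-0.0351*r^2 + 1.677*r - 2.6013)/(0.03*r^3 - 2.15*r^2 + 6.67*r + 5.39)^2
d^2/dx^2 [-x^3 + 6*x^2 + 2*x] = 12 - 6*x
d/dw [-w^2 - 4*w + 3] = -2*w - 4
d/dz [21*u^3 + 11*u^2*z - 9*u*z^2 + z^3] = 11*u^2 - 18*u*z + 3*z^2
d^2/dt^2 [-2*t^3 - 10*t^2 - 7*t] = -12*t - 20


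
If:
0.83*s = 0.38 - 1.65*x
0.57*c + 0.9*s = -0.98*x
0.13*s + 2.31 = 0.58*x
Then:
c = 3.29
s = -5.16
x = 2.83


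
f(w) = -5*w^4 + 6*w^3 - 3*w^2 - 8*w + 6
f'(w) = -20*w^3 + 18*w^2 - 6*w - 8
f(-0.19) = 7.36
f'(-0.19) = -6.07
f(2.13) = -69.59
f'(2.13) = -132.39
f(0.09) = 5.26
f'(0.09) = -8.41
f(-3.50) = -1010.31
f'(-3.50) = 1091.00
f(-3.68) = -1221.19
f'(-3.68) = 1254.56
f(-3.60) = -1123.82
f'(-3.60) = 1180.00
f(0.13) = 4.92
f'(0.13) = -8.52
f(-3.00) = -564.00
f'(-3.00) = 712.00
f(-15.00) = -273924.00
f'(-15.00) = 71632.00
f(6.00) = -5334.00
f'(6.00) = -3716.00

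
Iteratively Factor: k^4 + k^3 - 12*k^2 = (k)*(k^3 + k^2 - 12*k) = k*(k + 4)*(k^2 - 3*k) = k^2*(k + 4)*(k - 3)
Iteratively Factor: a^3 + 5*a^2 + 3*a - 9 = (a + 3)*(a^2 + 2*a - 3) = (a - 1)*(a + 3)*(a + 3)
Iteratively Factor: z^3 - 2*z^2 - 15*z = (z)*(z^2 - 2*z - 15) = z*(z + 3)*(z - 5)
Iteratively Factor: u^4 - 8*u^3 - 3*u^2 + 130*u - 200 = (u - 5)*(u^3 - 3*u^2 - 18*u + 40) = (u - 5)^2*(u^2 + 2*u - 8) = (u - 5)^2*(u + 4)*(u - 2)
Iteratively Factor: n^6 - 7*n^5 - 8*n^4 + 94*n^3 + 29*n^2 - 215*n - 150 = (n - 5)*(n^5 - 2*n^4 - 18*n^3 + 4*n^2 + 49*n + 30) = (n - 5)*(n + 3)*(n^4 - 5*n^3 - 3*n^2 + 13*n + 10) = (n - 5)*(n + 1)*(n + 3)*(n^3 - 6*n^2 + 3*n + 10) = (n - 5)*(n + 1)^2*(n + 3)*(n^2 - 7*n + 10) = (n - 5)*(n - 2)*(n + 1)^2*(n + 3)*(n - 5)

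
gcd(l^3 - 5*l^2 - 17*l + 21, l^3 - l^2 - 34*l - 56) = l - 7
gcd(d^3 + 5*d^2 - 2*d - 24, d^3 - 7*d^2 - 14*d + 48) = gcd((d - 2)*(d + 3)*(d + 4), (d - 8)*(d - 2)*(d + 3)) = d^2 + d - 6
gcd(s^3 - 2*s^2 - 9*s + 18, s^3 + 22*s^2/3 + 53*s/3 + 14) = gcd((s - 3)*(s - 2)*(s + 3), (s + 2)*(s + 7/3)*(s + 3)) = s + 3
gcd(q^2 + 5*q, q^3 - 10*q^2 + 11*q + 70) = 1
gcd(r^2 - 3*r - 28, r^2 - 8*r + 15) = 1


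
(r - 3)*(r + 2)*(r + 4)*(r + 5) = r^4 + 8*r^3 + 5*r^2 - 74*r - 120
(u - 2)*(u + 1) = u^2 - u - 2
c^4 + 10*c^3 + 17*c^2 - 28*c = c*(c - 1)*(c + 4)*(c + 7)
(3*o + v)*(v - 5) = 3*o*v - 15*o + v^2 - 5*v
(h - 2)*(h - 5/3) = h^2 - 11*h/3 + 10/3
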